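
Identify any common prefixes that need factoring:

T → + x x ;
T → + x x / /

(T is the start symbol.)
Left-factoring is needed when two productions for the same non-terminal
share a common prefix on the right-hand side.

Productions for T:
  T → + x x ;
  T → + x x / /

Found common prefix '+ x x' in productions for T

Answer: Yes, T has productions with common prefix '+ x x'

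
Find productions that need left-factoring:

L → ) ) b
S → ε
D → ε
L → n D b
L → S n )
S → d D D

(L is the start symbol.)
No, left-factoring is not needed

Left-factoring is needed when two productions for the same non-terminal
share a common prefix on the right-hand side.

Productions for L:
  L → ) ) b
  L → n D b
  L → S n )
Productions for S:
  S → ε
  S → d D D

No common prefixes found.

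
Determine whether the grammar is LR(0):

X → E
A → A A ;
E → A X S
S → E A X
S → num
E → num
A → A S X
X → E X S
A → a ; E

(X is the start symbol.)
No. Shift-reduce conflict between [X → E .] and [A → . a ; E]

A grammar is LR(0) if no state in the canonical LR(0) collection has:
  - both a shift item (dot before a terminal) and a complete item (shift-reduce conflict), or
  - two or more complete items (reduce-reduce conflict; the accept item [X' → X .] counts as a complete item here).

Augment with X' → X and build the canonical LR(0) collection (I0 = CLOSURE({[X' → . X]}), then GOTO on every symbol after a dot until no new states appear). It has 23 states:
  I0: { [A → . A A ;], [A → . A S X], [A → . a ; E], [E → . A X S], [E → . num], [X → . E X S], [X → . E], [X' → . X] }  — shift
  I1: { [A → . A A ;], [A → . A S X], [A → . a ; E], [A → A . A ;], [A → A . S X], [E → . A X S], [E → . num], [E → A . X S], [S → . E A X], [S → . num], [X → . E X S], [X → . E] }  — shift
  I2: { [A → . A A ;], [A → . A S X], [A → . a ; E], [E → . A X S], [E → . num], [X → . E X S], [X → . E], [X → E . X S], [X → E .] }  — shift, reduce
  I3: { [X' → X .] }  — accept
  I4: { [A → a . ; E] }  — shift
  I5: { [E → num .] }  — reduce
  I6: { [A → . A A ;], [A → . A S X], [A → . a ; E], [A → a ; . E], [E → . A X S], [E → . num] }  — shift
  I7: { [A → a ; E .] }  — reduce
  I8: { [A → . A A ;], [A → . A S X], [A → . a ; E], [E → . A X S], [E → . num], [S → . E A X], [S → . num], [X → E X . S] }  — shift
  I9: { [A → . A A ;], [A → . A S X], [A → . a ; E], [S → E . A X] }  — shift
  I10: { [X → E X S .] }  — reduce
  I11: { [E → num .], [S → num .] }  — 2 reduces
  I12: { [A → . A A ;], [A → . A S X], [A → . a ; E], [A → A . A ;], [A → A . S X], [E → . A X S], [E → . num], [S → . E A X], [S → . num], [S → E A . X], [X → . E X S], [X → . E] }  — shift
  I13: { [A → . A A ;], [A → . A S X], [A → . a ; E], [A → A . A ;], [A → A . S X], [A → A A . ;], [E → . A X S], [E → . num], [E → A . X S], [S → . E A X], [S → . num], [X → . E X S], [X → . E] }  — shift
  I14: { [A → . A A ;], [A → . A S X], [A → . a ; E], [E → . A X S], [E → . num], [S → E . A X], [X → . E X S], [X → . E], [X → E . X S], [X → E .] }  — shift, reduce
  I15: { [A → . A A ;], [A → . A S X], [A → . a ; E], [A → A S . X], [E → . A X S], [E → . num], [X → . E X S], [X → . E] }  — shift
  I16: { [S → E A X .] }  — reduce
  I17: { [A → A S X .] }  — reduce
  I18: { [A → . A A ;], [A → . A S X], [A → . a ; E], [A → A . A ;], [A → A . S X], [E → . A X S], [E → . num], [E → A . X S], [S → . E A X], [S → . num], [S → E A . X], [X → . E X S], [X → . E] }  — shift
  I19: { [A → . A A ;], [A → . A S X], [A → . a ; E], [E → . A X S], [E → . num], [E → A X . S], [S → . E A X], [S → . num], [S → E A X .] }  — shift, reduce
  I20: { [E → A X S .] }  — reduce
  I21: { [A → A A ; .] }  — reduce
  I22: { [A → . A A ;], [A → . A S X], [A → . a ; E], [E → . A X S], [E → . num], [E → A X . S], [S → . E A X], [S → . num] }  — shift

Conflict in state I2:
  Shift-reduce conflict between [X → E .] and [A → . a ; E]
So the grammar is NOT LR(0).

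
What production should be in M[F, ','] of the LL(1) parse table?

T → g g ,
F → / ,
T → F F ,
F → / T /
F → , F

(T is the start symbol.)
To find M[F, ','], we find productions for F where ',' is in the predict set (PREDICT(N → α) = (FIRST(α) \ {ε}) ∪ (FOLLOW(N) if α ⇒* ε)).

F → / ,: PREDICT = { '/' }
F → / T /: PREDICT = { '/' }
F → , F: PREDICT = { ',' }
  ',' is in predict set, so this production goes in M[F, ',']

M[F, ','] = F → , F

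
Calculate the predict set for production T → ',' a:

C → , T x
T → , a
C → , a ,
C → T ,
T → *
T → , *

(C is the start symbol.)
{ ',' }

PREDICT(T → ',' a) = (FIRST(RHS) \ {ε}) ∪ (FOLLOW(T) if ε ∈ FIRST(RHS), i.e. RHS ⇒* ε)
FIRST(',' a) = { ',' }
ε ∉ FIRST(',' a), so FOLLOW(T) is not added.
PREDICT(T → ',' a) = { ',' }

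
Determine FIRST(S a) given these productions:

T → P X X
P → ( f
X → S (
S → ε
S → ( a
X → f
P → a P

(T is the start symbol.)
FIRST sets of the non-terminals involved (from the grammar, by fixed-point iteration):
  FIRST(S) = { '(', ε }

To compute FIRST(S a), process the symbols left to right:
Symbol S is a non-terminal. Add FIRST(S) \ {ε} = { '(' }
S is nullable (ε ∈ FIRST(S)), continue to the next symbol.
Symbol a is a terminal. Add 'a' and stop.
FIRST(S a) = { '(', 'a' }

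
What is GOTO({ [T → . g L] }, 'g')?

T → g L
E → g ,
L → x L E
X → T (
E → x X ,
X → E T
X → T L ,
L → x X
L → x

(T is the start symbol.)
{ [L → . x L E], [L → . x X], [L → . x], [T → g . L] }

GOTO(I, 'g') = CLOSURE({ [A → αX.β] : [A → α.Xβ] ∈ I, X = 'g' })

Items with dot before 'g', with the dot advanced:
  [T → . g L] → [T → g . L]
Closure of the advanced items:
  [T → g . L] has the dot before L: add [L → . x L E], [L → . x X], [L → . x]

GOTO = { [L → . x L E], [L → . x X], [L → . x], [T → g . L] }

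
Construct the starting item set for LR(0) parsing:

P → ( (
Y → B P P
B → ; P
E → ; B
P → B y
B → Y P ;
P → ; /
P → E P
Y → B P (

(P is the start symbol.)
{ [B → . ; P], [B → . Y P ;], [E → . ; B], [P → . ( (], [P → . ; /], [P → . B y], [P → . E P], [P' → . P], [Y → . B P (], [Y → . B P P] }

First, augment the grammar with P' → P
I₀ = CLOSURE({ [P' → . P] }):
  [P' → . P] has the dot before P: add [P → . ( (], [P → . B y], [P → . ; /], [P → . E P]
  [P → . B y] has the dot before B: add [B → . ; P], [B → . Y P ;]
  [P → . E P] has the dot before E: add [E → . ; B]
  [B → . Y P ;] has the dot before Y: add [Y → . B P P], [Y → . B P (]
No further items can be added.

I₀ = { [B → . ; P], [B → . Y P ;], [E → . ; B], [P → . ( (], [P → . ; /], [P → . B y], [P → . E P], [P' → . P], [Y → . B P (], [Y → . B P P] }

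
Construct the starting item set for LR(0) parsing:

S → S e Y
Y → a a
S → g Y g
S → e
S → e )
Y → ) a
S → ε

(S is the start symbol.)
First, augment the grammar with S' → S
I₀ = CLOSURE({ [S' → . S] }):
  [S' → . S] has the dot before S: add [S → . S e Y], [S → . g Y g], [S → . e], [S → . e )], [S → .]
No further items can be added.

I₀ = { [S → . S e Y], [S → . e )], [S → . e], [S → . g Y g], [S → .], [S' → . S] }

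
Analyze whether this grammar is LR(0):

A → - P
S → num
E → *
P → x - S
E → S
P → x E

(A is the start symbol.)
Yes, the grammar is LR(0)

Augment with A' → A and build the canonical LR(0) collection (I0 = CLOSURE({[A' → . A]}), then GOTO on every symbol after a dot until no new states appear). It has 11 states:
  I0: { [A → . - P], [A' → . A] }  — shift
  I1: { [A → - . P], [P → . x - S], [P → . x E] }  — shift
  I2: { [A' → A .] }  — accept
  I3: { [A → - P .] }  — reduce
  I4: { [E → . *], [E → . S], [P → x . - S], [P → x . E], [S → . num] }  — shift
  I5: { [E → * .] }  — reduce
  I6: { [P → x - . S], [S → . num] }  — shift
  I7: { [P → x E .] }  — reduce
  I8: { [E → S .] }  — reduce
  I9: { [S → num .] }  — reduce
  I10: { [P → x - S .] }  — reduce

Every state is either a pure shift/goto state or contains exactly one complete item and nothing to shift — no conflicts. The grammar is LR(0).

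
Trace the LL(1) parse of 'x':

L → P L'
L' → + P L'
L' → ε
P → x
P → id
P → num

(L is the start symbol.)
Stack is shown with the top on the left.

Stack   Input  Action
---------------------
L $     x $    output L → P L'
P L' $  x $    output P → x
x L' $  x $    match 'x'
L' $    $      output L' → ε
$       $      accept

The string is accepted.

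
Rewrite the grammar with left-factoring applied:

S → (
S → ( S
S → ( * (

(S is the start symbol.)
S → ( S'
S' → ε
S' → S
S' → * (

Left-factoring transforms A → αβ₁ | αβ₂ into A → αA' and A' → β₁ | β₂
(α is the longest common prefix among the alternatives). Repeat until
no nonterminal has two alternatives with a common prefix.

Round 1: S has alternatives sharing prefix '('. Introduce S': S → ( S'
  Add: S' → ε
  Add: S' → S
  Add: S' → * (

No remaining common prefixes — done.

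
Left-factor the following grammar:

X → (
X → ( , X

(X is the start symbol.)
X → ( X'
X' → ε
X' → , X

Left-factoring transforms A → αβ₁ | αβ₂ into A → αA' and A' → β₁ | β₂
(α is the longest common prefix among the alternatives). Repeat until
no nonterminal has two alternatives with a common prefix.

Round 1: X has alternatives sharing prefix '('. Introduce X': X → ( X'
  Add: X' → ε
  Add: X' → , X

No remaining common prefixes — done.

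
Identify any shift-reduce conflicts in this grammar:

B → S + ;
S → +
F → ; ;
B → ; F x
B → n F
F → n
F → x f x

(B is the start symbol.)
No shift-reduce conflicts

A shift-reduce conflict occurs when an LR(0) state has both:
  - a complete (reduce) item [A → α .] (dot at the end), and
  - a shift item [B → β . c γ] (dot before a terminal).

Augment with B' → B and build the canonical LR(0) collection (I0 = CLOSURE({[B' → . B]}), then GOTO on every symbol after a dot until no new states appear). It has 17 states:
  I0: { [B → . ; F x], [B → . S + ;], [B → . n F], [B' → . B], [S → . +] }  — shift
  I1: { [S → + .] }  — reduce
  I2: { [B → ; . F x], [F → . ; ;], [F → . n], [F → . x f x] }  — shift
  I3: { [B' → B .] }  — accept
  I4: { [B → S . + ;] }  — shift
  I5: { [B → n . F], [F → . ; ;], [F → . n], [F → . x f x] }  — shift
  I6: { [F → ; . ;] }  — shift
  I7: { [B → n F .] }  — reduce
  I8: { [F → n .] }  — reduce
  I9: { [F → x . f x] }  — shift
  I10: { [F → x f . x] }  — shift
  I11: { [F → x f x .] }  — reduce
  I12: { [F → ; ; .] }  — reduce
  I13: { [B → S + . ;] }  — shift
  I14: { [B → S + ; .] }  — reduce
  I15: { [B → ; F . x] }  — shift
  I16: { [B → ; F x .] }  — reduce

No state contains both a complete item and a shift item.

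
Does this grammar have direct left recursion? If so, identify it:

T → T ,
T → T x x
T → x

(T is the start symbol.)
T → T ,: LEFT RECURSIVE (starts with T)
T → T x x: LEFT RECURSIVE (starts with T)
T → x: starts with x

The grammar has direct left recursion on: T.

Answer: Yes, T is left-recursive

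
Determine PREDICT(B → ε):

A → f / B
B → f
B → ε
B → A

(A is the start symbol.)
{ $ }

PREDICT(B → ε) = (FIRST(RHS) \ {ε}) ∪ (FOLLOW(B) if ε ∈ FIRST(RHS), i.e. RHS ⇒* ε)
The right-hand side is ε (FIRST(ε) = { ε }), so the predict set is FOLLOW(B) = { $ }
PREDICT(B → ε) = { $ }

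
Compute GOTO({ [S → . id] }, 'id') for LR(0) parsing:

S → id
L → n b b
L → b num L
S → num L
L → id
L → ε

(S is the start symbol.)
{ [S → id .] }

GOTO(I, 'id') = CLOSURE({ [A → αX.β] : [A → α.Xβ] ∈ I, X = 'id' })

Items with dot before 'id', with the dot advanced:
  [S → . id] → [S → id .]
Closure adds nothing (no advanced item has the dot before a non-terminal).

GOTO = { [S → id .] }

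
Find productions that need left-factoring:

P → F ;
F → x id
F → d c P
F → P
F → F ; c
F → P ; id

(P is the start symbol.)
Yes, F has productions with common prefix 'P'

Left-factoring is needed when two productions for the same non-terminal
share a common prefix on the right-hand side.

Productions for F:
  F → x id
  F → d c P
  F → P
  F → F ; c
  F → P ; id

Found common prefix 'P' in productions for F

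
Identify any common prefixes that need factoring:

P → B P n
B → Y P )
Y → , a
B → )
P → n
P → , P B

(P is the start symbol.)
No, left-factoring is not needed

Left-factoring is needed when two productions for the same non-terminal
share a common prefix on the right-hand side.

Productions for P:
  P → B P n
  P → n
  P → , P B
Productions for B:
  B → Y P )
  B → )

No common prefixes found.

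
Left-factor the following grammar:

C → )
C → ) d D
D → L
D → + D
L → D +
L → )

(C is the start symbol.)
C → ) C'
C' → ε
C' → d D
D → L
D → + D
L → D +
L → )

Left-factoring transforms A → αβ₁ | αβ₂ into A → αA' and A' → β₁ | β₂
(α is the longest common prefix among the alternatives). Repeat until
no nonterminal has two alternatives with a common prefix.

Round 1: C has alternatives sharing prefix ')'. Introduce C': C → ) C'
  Add: C' → ε
  Add: C' → d D

No remaining common prefixes — done.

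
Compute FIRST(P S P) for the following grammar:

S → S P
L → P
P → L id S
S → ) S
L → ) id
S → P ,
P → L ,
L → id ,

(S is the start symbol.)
FIRST sets of the non-terminals involved (from the grammar, by fixed-point iteration):
  FIRST(P) = { ')', 'id' }

To compute FIRST(P S P), process the symbols left to right:
Symbol P is a non-terminal. Add FIRST(P) \ {ε} = { ')', 'id' }
P is not nullable (ε ∉ FIRST(P)), so stop here.
FIRST(P S P) = { ')', 'id' }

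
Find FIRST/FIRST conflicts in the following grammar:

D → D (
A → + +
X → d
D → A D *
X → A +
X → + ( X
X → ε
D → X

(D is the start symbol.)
A FIRST/FIRST conflict occurs when two productions N → α and N → β for the same non-terminal have FIRST(α) ∩ FIRST(β) ≠ ∅ (with ε ∈ FIRST of a nullable right-hand side, so two nullable alternatives also conflict).

FIRST sets of the non-terminals at (or reachable through a nullable prefix from) the front of some alternative:
  FIRST(D) = { '(', '+', 'd', ε }
  FIRST(A) = { '+' }
  FIRST(X) = { '+', 'd', ε }

Productions for D:
  D → D (: FIRST = { '(', '+', 'd' }
  D → A D *: FIRST = { '+' }
  D → X: FIRST = { '+', 'd', ε }
Productions for X:
  X → d: FIRST = { 'd' }
  X → A +: FIRST = { '+' }
  X → + ( X: FIRST = { '+' }
  X → ε: FIRST = { ε }
A has only one production, so no FIRST/FIRST conflict is possible there.

Conflict for D: D → D ( and D → A D *
  Overlap: { '+' }
Conflict for D: D → D ( and D → X
  Overlap: { '+', 'd' }
Conflict for D: D → A D * and D → X
  Overlap: { '+' }
Conflict for X: X → A + and X → + ( X
  Overlap: { '+' }

Answer: Yes. D → D '(' / D → A D '*' on { '+' }; D → D '(' / D → X on { '+', 'd' }; D → A D '*' / D → X on { '+' }; X → A '+' / X → '+' '(' X on { '+' }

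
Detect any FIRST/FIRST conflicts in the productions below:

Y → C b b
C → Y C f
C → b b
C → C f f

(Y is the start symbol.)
A FIRST/FIRST conflict occurs when two productions N → α and N → β for the same non-terminal have FIRST(α) ∩ FIRST(β) ≠ ∅ (with ε ∈ FIRST of a nullable right-hand side, so two nullable alternatives also conflict).

FIRST sets of the non-terminals at (or reachable through a nullable prefix from) the front of some alternative:
  FIRST(Y) = { 'b' }
  FIRST(C) = { 'b' }

Productions for C:
  C → Y C f: FIRST = { 'b' }
  C → b b: FIRST = { 'b' }
  C → C f f: FIRST = { 'b' }
Y has only one production, so no FIRST/FIRST conflict is possible there.

Conflict for C: C → Y C f and C → b b
  Overlap: { 'b' }
Conflict for C: C → Y C f and C → C f f
  Overlap: { 'b' }
Conflict for C: C → b b and C → C f f
  Overlap: { 'b' }

Answer: Yes. C → Y C f / C → b b on { 'b' }; C → Y C f / C → C f f on { 'b' }; C → b b / C → C f f on { 'b' }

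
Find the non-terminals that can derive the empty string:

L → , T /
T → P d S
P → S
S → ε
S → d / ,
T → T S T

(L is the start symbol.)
A non-terminal is nullable if it can derive ε (the empty string): either it has an ε-production, or it has a production whose right-hand side consists entirely of nullable non-terminals.

ε-productions: S → ε
So S is immediately nullable.
P → S: every symbol on the right is nullable, so P is nullable too.
No further non-terminal can be added: every production for the remaining non-terminals contains a terminal or a non-nullable non-terminal.
Nullable = { 'P', 'S' }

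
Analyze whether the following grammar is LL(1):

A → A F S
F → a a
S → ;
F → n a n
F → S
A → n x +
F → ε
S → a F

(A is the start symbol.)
Relevant sets:
  FIRST(A) = { 'n' }
  FIRST(S) = { ';', 'a' }
  FOLLOW(F) = { $, ';', 'a', 'n' }

For A:
  PREDICT(A → A F S) = { 'n' }
  PREDICT(A → n x '+') = { 'n' }
For F:
  PREDICT(F → a a) = { 'a' }
  PREDICT(F → n a n) = { 'n' }
  PREDICT(F → S) = { ';', 'a' }
  PREDICT(F → ε) = { $, ';', 'a', 'n' }
For S:
  PREDICT(S → ';') = { ';' }
  PREDICT(S → a F) = { 'a' }

Conflict found: Predict set conflict for A: { 'n' }
The grammar is NOT LL(1).

Answer: No. Predict set conflict for A: { 'n' }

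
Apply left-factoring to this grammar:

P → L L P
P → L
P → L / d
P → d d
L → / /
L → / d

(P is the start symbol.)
P → L P'
P' → L P
P' → ε
P' → / d
P → d d
L → / L'
L' → /
L' → d

Left-factoring transforms A → αβ₁ | αβ₂ into A → αA' and A' → β₁ | β₂
(α is the longest common prefix among the alternatives). Repeat until
no nonterminal has two alternatives with a common prefix.

Round 1: P has alternatives sharing prefix 'L'. Introduce P': P → L P'
  Add: P' → L P
  Add: P' → ε
  Add: P' → / d

Round 2: L has alternatives sharing prefix '/'. Introduce L': L → / L'
  Add: L' → /
  Add: L' → d

No remaining common prefixes — done.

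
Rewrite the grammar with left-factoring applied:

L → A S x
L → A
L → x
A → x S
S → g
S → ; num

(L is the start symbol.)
L → A L'
L' → S x
L' → ε
L → x
A → x S
S → g
S → ; num

Left-factoring transforms A → αβ₁ | αβ₂ into A → αA' and A' → β₁ | β₂
(α is the longest common prefix among the alternatives). Repeat until
no nonterminal has two alternatives with a common prefix.

Round 1: L has alternatives sharing prefix 'A'. Introduce L': L → A L'
  Add: L' → S x
  Add: L' → ε

No remaining common prefixes — done.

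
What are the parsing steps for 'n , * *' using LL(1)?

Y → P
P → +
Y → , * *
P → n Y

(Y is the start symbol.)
LL(1) parsing maintains a stack (initially the start symbol over $) and the input. At each step: if the stack top is a terminal, match it against the current input token; if it is a non-terminal N, replace it with the RHS of M[N, lookahead] (the unique production whose predict set contains the lookahead).

Stack is shown with the top on the left.

Stack    Input      Action
--------------------------
Y $      n , * * $  output Y → P
P $      n , * * $  output P → n Y
n Y $    n , * * $  match 'n'
Y $      , * * $    output Y → , * *
, * * $  , * * $    match ','
* * $    * * $      match '*'
* $      * $        match '*'
$        $          accept

The string is accepted.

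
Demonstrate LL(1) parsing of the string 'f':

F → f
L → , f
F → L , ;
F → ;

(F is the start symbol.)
LL(1) parsing maintains a stack (initially the start symbol over $) and the input. At each step: if the stack top is a terminal, match it against the current input token; if it is a non-terminal N, replace it with the RHS of M[N, lookahead] (the unique production whose predict set contains the lookahead).

Stack is shown with the top on the left.

Stack  Input  Action
--------------------
F $    f $    output F → f
f $    f $    match 'f'
$      $      accept

The string is accepted.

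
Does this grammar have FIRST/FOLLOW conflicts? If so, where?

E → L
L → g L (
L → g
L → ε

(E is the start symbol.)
A FIRST/FOLLOW conflict occurs when a non-terminal N has a nullable alternative N → β (β ⇒* ε) and another alternative N → α with FIRST(α) ∩ FOLLOW(N) ≠ ∅: on such a lookahead the parser cannot decide between expanding α and letting N vanish via β.

Nullable non-terminals: E, L.
E has a nullable alternative but only one production, so nothing to check.

L: nullable alternative(s) L → ε; FOLLOW(L) = { $, '(' }
  L → g L (: FIRST \ {ε} = { 'g' } — disjoint from FOLLOW(L)
  L → g: FIRST \ {ε} = { 'g' } — disjoint from FOLLOW(L)
  L → ε: FIRST \ {ε} = { } — this is the only nullable alternative, skip

No FIRST/FOLLOW conflicts found.

Answer: No FIRST/FOLLOW conflicts.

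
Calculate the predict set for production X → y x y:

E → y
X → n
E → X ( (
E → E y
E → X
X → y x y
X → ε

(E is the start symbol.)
PREDICT(X → y x y) = (FIRST(RHS) \ {ε}) ∪ (FOLLOW(X) if ε ∈ FIRST(RHS), i.e. RHS ⇒* ε)
FIRST(y x y) = { 'y' }
ε ∉ FIRST(y x y), so FOLLOW(X) is not added.
PREDICT(X → y x y) = { 'y' }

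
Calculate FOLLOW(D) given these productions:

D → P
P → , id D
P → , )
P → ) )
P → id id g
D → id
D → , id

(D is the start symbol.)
{ $ }

D is the start symbol, so $ ∈ FOLLOW(D).
In P → , id D: D is at the end, add FOLLOW(P)

The FOLLOW sets referred to above (computed the same way, to a fixed point):
  FOLLOW(P) = { $ }

Taking the union: FOLLOW(D) = { $ }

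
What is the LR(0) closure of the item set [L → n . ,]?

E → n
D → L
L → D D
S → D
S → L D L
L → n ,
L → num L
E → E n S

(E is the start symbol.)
{ [L → n . ,] }

Start with: [L → n . ,]
The dot precedes the terminal ',', so nothing is added.

CLOSURE = { [L → n . ,] }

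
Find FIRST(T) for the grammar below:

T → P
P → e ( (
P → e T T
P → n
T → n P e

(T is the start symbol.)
{ 'e', 'n' }

To compute FIRST(T), examine every production with T on the left-hand side, reading each right-hand side left to right until a non-nullable symbol is reached.

FIRST sets of the other non-terminals involved (by the same procedure, iterated to a fixed point):
  FIRST(P) = { 'e', 'n' }

From T → P:
  - P is a non-terminal: add FIRST(P) \ {ε} = { 'e', 'n' }
    P is not nullable, so stop
From T → n P e:
  - n is a terminal: add 'n' and stop

Collecting: FIRST(T) = { 'e', 'n' }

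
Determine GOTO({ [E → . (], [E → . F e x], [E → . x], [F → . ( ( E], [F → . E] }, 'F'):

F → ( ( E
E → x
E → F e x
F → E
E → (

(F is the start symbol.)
GOTO(I, 'F') = CLOSURE({ [A → αX.β] : [A → α.Xβ] ∈ I, X = 'F' })

Items with dot before 'F', with the dot advanced:
  [E → . F e x] → [E → F . e x]
Closure adds nothing (no advanced item has the dot before a non-terminal).

GOTO = { [E → F . e x] }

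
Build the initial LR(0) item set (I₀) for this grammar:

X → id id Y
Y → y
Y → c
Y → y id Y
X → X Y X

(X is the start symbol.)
First, augment the grammar with X' → X
I₀ = CLOSURE({ [X' → . X] }):
  [X' → . X] has the dot before X: add [X → . id id Y], [X → . X Y X]
No further items can be added.

I₀ = { [X → . X Y X], [X → . id id Y], [X' → . X] }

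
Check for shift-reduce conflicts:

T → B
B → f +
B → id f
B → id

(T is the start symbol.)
Augment with T' → T and build the canonical LR(0) collection (I0 = CLOSURE({[T' → . T]}), then GOTO on every symbol after a dot until no new states appear). It has 7 states:
  I0: { [B → . f +], [B → . id f], [B → . id], [T → . B], [T' → . T] }  — shift
  I1: { [T → B .] }  — reduce
  I2: { [T' → T .] }  — accept
  I3: { [B → f . +] }  — shift
  I4: { [B → id . f], [B → id .] }  — shift, reduce
  I5: { [B → id f .] }  — reduce
  I6: { [B → f + .] }  — reduce

I4 contains reduce item [B → id .] and shift item [B → id . f] — shift-reduce conflict.

Answer: Yes — I4: [B → id .] vs [B → id . f]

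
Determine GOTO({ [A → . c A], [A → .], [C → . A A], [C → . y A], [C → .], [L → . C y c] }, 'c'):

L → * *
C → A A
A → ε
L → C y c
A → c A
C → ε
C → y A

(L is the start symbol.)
GOTO(I, 'c') = CLOSURE({ [A → αX.β] : [A → α.Xβ] ∈ I, X = 'c' })

Items with dot before 'c', with the dot advanced:
  [A → . c A] → [A → c . A]
Closure of the advanced items:
  [A → c . A] has the dot before A: add [A → .], [A → . c A]

GOTO = { [A → . c A], [A → .], [A → c . A] }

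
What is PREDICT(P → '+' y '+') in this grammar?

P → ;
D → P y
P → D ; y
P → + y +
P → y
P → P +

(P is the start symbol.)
PREDICT(P → '+' y '+') = (FIRST(RHS) \ {ε}) ∪ (FOLLOW(P) if ε ∈ FIRST(RHS), i.e. RHS ⇒* ε)
FIRST('+' y '+') = { '+' }
ε ∉ FIRST('+' y '+'), so FOLLOW(P) is not added.
PREDICT(P → '+' y '+') = { '+' }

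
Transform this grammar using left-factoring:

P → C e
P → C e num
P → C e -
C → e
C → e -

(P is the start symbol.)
Left-factoring transforms A → αβ₁ | αβ₂ into A → αA' and A' → β₁ | β₂
(α is the longest common prefix among the alternatives). Repeat until
no nonterminal has two alternatives with a common prefix.

Round 1: P has alternatives sharing prefix 'C e'. Introduce P': P → C e P'
  Add: P' → ε
  Add: P' → num
  Add: P' → -

Round 2: C has alternatives sharing prefix 'e'. Introduce C': C → e C'
  Add: C' → ε
  Add: C' → -

No remaining common prefixes — done.

Resulting grammar:
P → C e P'
P' → ε
P' → num
P' → -
C → e C'
C' → ε
C' → -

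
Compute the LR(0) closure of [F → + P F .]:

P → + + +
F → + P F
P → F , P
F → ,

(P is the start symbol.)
To compute CLOSURE, for each item [A → α.Bβ] where B is a non-terminal, add [B → .γ] for all productions B → γ; repeat for the newly added items until nothing changes.

Start with: [F → + P F .]
The dot is at the end, so nothing is added.

CLOSURE = { [F → + P F .] }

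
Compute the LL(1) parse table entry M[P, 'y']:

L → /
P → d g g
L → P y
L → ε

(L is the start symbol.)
Empty (error entry)

To find M[P, 'y'], we find productions for P where 'y' is in the predict set (PREDICT(N → α) = (FIRST(α) \ {ε}) ∪ (FOLLOW(N) if α ⇒* ε)).

P → d g g: PREDICT = { 'd' }

M[P, 'y'] is empty (no production applies)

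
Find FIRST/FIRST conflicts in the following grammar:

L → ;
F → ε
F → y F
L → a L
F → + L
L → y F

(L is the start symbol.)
No FIRST/FIRST conflicts.

A FIRST/FIRST conflict occurs when two productions N → α and N → β for the same non-terminal have FIRST(α) ∩ FIRST(β) ≠ ∅ (with ε ∈ FIRST of a nullable right-hand side, so two nullable alternatives also conflict).

Productions for L:
  L → ;: FIRST = { ';' }
  L → a L: FIRST = { 'a' }
  L → y F: FIRST = { 'y' }
Productions for F:
  F → ε: FIRST = { ε }
  F → y F: FIRST = { 'y' }
  F → + L: FIRST = { '+' }

All alternatives of each non-terminal have pairwise disjoint FIRST sets.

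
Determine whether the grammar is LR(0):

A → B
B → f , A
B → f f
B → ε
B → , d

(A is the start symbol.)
Augment with A' → A and build the canonical LR(0) collection (I0 = CLOSURE({[A' → . A]}), then GOTO on every symbol after a dot until no new states appear). It has 9 states:
  I0: { [A → . B], [A' → . A], [B → . , d], [B → . f , A], [B → . f f], [B → .] }  — shift, reduce
  I1: { [B → , . d] }  — shift
  I2: { [A' → A .] }  — accept
  I3: { [A → B .] }  — reduce
  I4: { [B → f . , A], [B → f . f] }  — shift
  I5: { [A → . B], [B → . , d], [B → . f , A], [B → . f f], [B → .], [B → f , . A] }  — shift, reduce
  I6: { [B → f f .] }  — reduce
  I7: { [B → f , A .] }  — reduce
  I8: { [B → , d .] }  — reduce

Conflict in state I0:
  Shift-reduce conflict between [B → .] and [B → . , d]
So the grammar is NOT LR(0).

Answer: No. Shift-reduce conflict between [B → .] and [B → . , d]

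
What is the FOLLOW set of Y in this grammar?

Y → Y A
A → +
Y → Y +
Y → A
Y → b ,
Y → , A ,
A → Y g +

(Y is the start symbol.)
{ $, '+', ',', 'b', 'g' }

To compute FOLLOW(Y), find every occurrence of Y on a right-hand side N → α Y β: add FIRST(β) \ {ε}, and if β is empty or nullable also add FOLLOW(N). Iterate to a fixed point.

Y is the start symbol, so $ ∈ FOLLOW(Y).
In Y → Y A: Y is followed by A, add FIRST(A) \ {ε} = { '+', ',', 'b' }
In Y → Y +: Y is followed by '+', add FIRST('+') \ {ε} = { '+' }
In A → Y g +: Y is followed by g '+', add FIRST(g '+') \ {ε} = { 'g' }

Taking the union: FOLLOW(Y) = { $, '+', ',', 'b', 'g' }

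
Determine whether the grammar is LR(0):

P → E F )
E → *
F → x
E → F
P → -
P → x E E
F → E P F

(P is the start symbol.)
A grammar is LR(0) if no state in the canonical LR(0) collection has:
  - both a shift item (dot before a terminal) and a complete item (shift-reduce conflict), or
  - two or more complete items (reduce-reduce conflict; the accept item [P' → P .] counts as a complete item here).

Augment with P' → P and build the canonical LR(0) collection (I0 = CLOSURE({[P' → . P]}), then GOTO on every symbol after a dot until no new states appear). It has 15 states:
  I0: { [E → . *], [E → . F], [F → . E P F], [F → . x], [P → . -], [P → . E F )], [P → . x E E], [P' → . P] }  — shift
  I1: { [E → * .] }  — reduce
  I2: { [P → - .] }  — reduce
  I3: { [E → . *], [E → . F], [F → . E P F], [F → . x], [F → E . P F], [P → . -], [P → . E F )], [P → . x E E], [P → E . F )] }  — shift
  I4: { [E → F .] }  — reduce
  I5: { [P' → P .] }  — accept
  I6: { [E → . *], [E → . F], [F → . E P F], [F → . x], [F → x .], [P → x . E E] }  — shift, reduce
  I7: { [E → . *], [E → . F], [F → . E P F], [F → . x], [F → E . P F], [P → . -], [P → . E F )], [P → . x E E], [P → x E . E] }  — shift
  I8: { [F → x .] }  — reduce
  I9: { [E → . *], [E → . F], [F → . E P F], [F → . x], [F → E . P F], [P → . -], [P → . E F )], [P → . x E E], [P → E . F )], [P → x E E .] }  — shift, reduce
  I10: { [E → . *], [E → . F], [F → . E P F], [F → . x], [F → E P . F] }  — shift
  I11: { [E → . *], [E → . F], [F → . E P F], [F → . x], [F → E . P F], [P → . -], [P → . E F )], [P → . x E E] }  — shift
  I12: { [E → F .], [F → E P F .] }  — 2 reduces
  I13: { [E → F .], [P → E F . )] }  — shift, reduce
  I14: { [P → E F ) .] }  — reduce

Conflict in state I6:
  Shift-reduce conflict between [F → x .] and [E → . *]
So the grammar is NOT LR(0).

Answer: No. Shift-reduce conflict between [F → x .] and [E → . *]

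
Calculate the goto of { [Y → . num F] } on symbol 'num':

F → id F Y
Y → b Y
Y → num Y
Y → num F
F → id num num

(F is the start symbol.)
GOTO(I, 'num') = CLOSURE({ [A → αX.β] : [A → α.Xβ] ∈ I, X = 'num' })

Items with dot before 'num', with the dot advanced:
  [Y → . num F] → [Y → num . F]
Closure of the advanced items:
  [Y → num . F] has the dot before F: add [F → . id F Y], [F → . id num num]

GOTO = { [F → . id F Y], [F → . id num num], [Y → num . F] }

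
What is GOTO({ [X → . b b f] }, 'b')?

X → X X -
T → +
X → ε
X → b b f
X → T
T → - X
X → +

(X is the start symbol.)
GOTO(I, 'b') = CLOSURE({ [A → αX.β] : [A → α.Xβ] ∈ I, X = 'b' })

Items with dot before 'b', with the dot advanced:
  [X → . b b f] → [X → b . b f]
Closure adds nothing (no advanced item has the dot before a non-terminal).

GOTO = { [X → b . b f] }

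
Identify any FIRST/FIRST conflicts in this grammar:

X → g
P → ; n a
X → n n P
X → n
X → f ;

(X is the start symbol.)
Yes. X → n n P / X → n on { 'n' }

Productions for X:
  X → g: FIRST = { 'g' }
  X → n n P: FIRST = { 'n' }
  X → n: FIRST = { 'n' }
  X → f ;: FIRST = { 'f' }
P has only one production, so no FIRST/FIRST conflict is possible there.

Conflict for X: X → n n P and X → n
  Overlap: { 'n' }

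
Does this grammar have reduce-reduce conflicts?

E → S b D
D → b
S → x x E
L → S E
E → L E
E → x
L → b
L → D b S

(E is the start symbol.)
Augment with E' → E and build the canonical LR(0) collection (I0 = CLOSURE({[E' → . E]}), then GOTO on every symbol after a dot until no new states appear). It has 17 states:
  I0: { [D → . b], [E → . L E], [E → . S b D], [E → . x], [E' → . E], [L → . D b S], [L → . S E], [L → . b], [S → . x x E] }  — shift
  I1: { [L → D . b S] }  — shift
  I2: { [E' → E .] }  — accept
  I3: { [D → . b], [E → . L E], [E → . S b D], [E → . x], [E → L . E], [L → . D b S], [L → . S E], [L → . b], [S → . x x E] }  — shift
  I4: { [D → . b], [E → . L E], [E → . S b D], [E → . x], [E → S . b D], [L → . D b S], [L → . S E], [L → . b], [L → S . E], [S → . x x E] }  — shift
  I5: { [D → b .], [L → b .] }  — 2 reduces
  I6: { [E → x .], [S → x . x E] }  — shift, reduce
  I7: { [D → . b], [E → . L E], [E → . S b D], [E → . x], [L → . D b S], [L → . S E], [L → . b], [S → . x x E], [S → x x . E] }  — shift
  I8: { [S → x x E .] }  — reduce
  I9: { [L → S E .] }  — reduce
  I10: { [D → . b], [D → b .], [E → S b . D], [L → b .] }  — shift, 2 reduces
  I11: { [E → S b D .] }  — reduce
  I12: { [D → b .] }  — reduce
  I13: { [E → L E .] }  — reduce
  I14: { [L → D b . S], [S → . x x E] }  — shift
  I15: { [L → D b S .] }  — reduce
  I16: { [S → x . x E] }  — shift

I5 contains complete items [D → b .], [L → b .] — reduce-reduce conflict.
I10 contains complete items [D → b .], [L → b .] — reduce-reduce conflict.

Answer: Yes — I5: [D → b .] vs [L → b .]; I10: [D → b .] vs [L → b .]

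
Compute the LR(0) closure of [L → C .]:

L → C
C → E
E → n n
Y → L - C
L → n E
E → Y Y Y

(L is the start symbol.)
{ [L → C .] }

To compute CLOSURE, for each item [A → α.Bβ] where B is a non-terminal, add [B → .γ] for all productions B → γ; repeat for the newly added items until nothing changes.

Start with: [L → C .]
The dot is at the end, so nothing is added.

CLOSURE = { [L → C .] }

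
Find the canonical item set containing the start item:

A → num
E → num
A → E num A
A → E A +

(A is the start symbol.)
{ [A → . E A +], [A → . E num A], [A → . num], [A' → . A], [E → . num] }

First, augment the grammar with A' → A
I₀ = CLOSURE({ [A' → . A] }):
  [A' → . A] has the dot before A: add [A → . num], [A → . E num A], [A → . E A +]
  [A → . E num A] has the dot before E: add [E → . num]
No further items can be added.

I₀ = { [A → . E A +], [A → . E num A], [A → . num], [A' → . A], [E → . num] }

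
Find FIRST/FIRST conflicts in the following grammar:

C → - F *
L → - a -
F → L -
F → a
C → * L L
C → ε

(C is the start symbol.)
No FIRST/FIRST conflicts.

A FIRST/FIRST conflict occurs when two productions N → α and N → β for the same non-terminal have FIRST(α) ∩ FIRST(β) ≠ ∅ (with ε ∈ FIRST of a nullable right-hand side, so two nullable alternatives also conflict).

FIRST sets of the non-terminals at (or reachable through a nullable prefix from) the front of some alternative:
  FIRST(L) = { '-' }

Productions for C:
  C → - F *: FIRST = { '-' }
  C → * L L: FIRST = { '*' }
  C → ε: FIRST = { ε }
Productions for F:
  F → L -: FIRST = { '-' }
  F → a: FIRST = { 'a' }
L has only one production, so no FIRST/FIRST conflict is possible there.

All alternatives of each non-terminal have pairwise disjoint FIRST sets.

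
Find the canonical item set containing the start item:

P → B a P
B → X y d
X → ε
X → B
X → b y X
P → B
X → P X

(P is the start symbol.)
{ [B → . X y d], [P → . B a P], [P → . B], [P' → . P], [X → . B], [X → . P X], [X → . b y X], [X → .] }

First, augment the grammar with P' → P
I₀ = CLOSURE({ [P' → . P] }):
  [P' → . P] has the dot before P: add [P → . B a P], [P → . B]
  [P → . B a P] has the dot before B: add [B → . X y d]
  [B → . X y d] has the dot before X: add [X → .], [X → . B], [X → . b y X], [X → . P X]
No further items can be added.

I₀ = { [B → . X y d], [P → . B a P], [P → . B], [P' → . P], [X → . B], [X → . P X], [X → . b y X], [X → .] }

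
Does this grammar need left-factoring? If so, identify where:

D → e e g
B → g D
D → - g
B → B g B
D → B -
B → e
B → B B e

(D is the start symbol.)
Yes, B has productions with common prefix 'B'

Left-factoring is needed when two productions for the same non-terminal
share a common prefix on the right-hand side.

Productions for D:
  D → e e g
  D → - g
  D → B -
Productions for B:
  B → g D
  B → B g B
  B → e
  B → B B e

Found common prefix 'B' in productions for B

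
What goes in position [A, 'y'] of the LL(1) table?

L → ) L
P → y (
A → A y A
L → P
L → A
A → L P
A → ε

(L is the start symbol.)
A → A y A, A → L P, A → ε

To find M[A, 'y'], we find productions for A where 'y' is in the predict set (PREDICT(N → α) = (FIRST(α) \ {ε}) ∪ (FOLLOW(N) if α ⇒* ε)).

Relevant sets:
  FIRST(A) = { ')', 'y', ε }
  FIRST(L) = { ')', 'y', ε }
  FIRST(P) = { 'y' }
  FOLLOW(A) = { $, 'y' }

A → A y A: PREDICT = { ')', 'y' }
  'y' is in predict set, so this production goes in M[A, 'y']
A → L P: PREDICT = { ')', 'y' }
  'y' is in predict set, so this production goes in M[A, 'y']
A → ε: PREDICT = { $, 'y' }
  'y' is in predict set, so this production goes in M[A, 'y']

M[A, 'y'] = A → A y A, A → L P, A → ε  (a multiply-defined cell — the grammar is not LL(1))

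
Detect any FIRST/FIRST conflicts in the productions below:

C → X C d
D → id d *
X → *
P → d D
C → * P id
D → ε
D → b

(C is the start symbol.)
Yes. C → X C d / C → '*' P id on { '*' }

FIRST sets of the non-terminals at (or reachable through a nullable prefix from) the front of some alternative:
  FIRST(X) = { '*' }

Productions for C:
  C → X C d: FIRST = { '*' }
  C → * P id: FIRST = { '*' }
Productions for D:
  D → id d *: FIRST = { 'id' }
  D → ε: FIRST = { ε }
  D → b: FIRST = { 'b' }
X, P have only one production, so no FIRST/FIRST conflict is possible there.

Conflict for C: C → X C d and C → * P id
  Overlap: { '*' }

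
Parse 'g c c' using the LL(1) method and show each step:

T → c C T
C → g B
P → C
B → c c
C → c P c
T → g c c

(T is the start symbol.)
LL(1) parsing maintains a stack (initially the start symbol over $) and the input. At each step: if the stack top is a terminal, match it against the current input token; if it is a non-terminal N, replace it with the RHS of M[N, lookahead] (the unique production whose predict set contains the lookahead).

Stack is shown with the top on the left.

Stack    Input    Action
------------------------
T $      g c c $  output T → g c c
g c c $  g c c $  match 'g'
c c $    c c $    match 'c'
c $      c $      match 'c'
$        $        accept

The string is accepted.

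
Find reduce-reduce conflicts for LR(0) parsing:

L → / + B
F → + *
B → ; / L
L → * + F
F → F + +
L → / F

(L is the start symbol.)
No reduce-reduce conflicts

A reduce-reduce conflict occurs when an LR(0) state has two complete items [A → α .] and [B → β .] — both call for a reduction, and with no lookahead the parser cannot choose between them.

Augment with L' → L and build the canonical LR(0) collection (I0 = CLOSURE({[L' → . L]}), then GOTO on every symbol after a dot until no new states appear). It has 16 states:
  I0: { [L → . * + F], [L → . / + B], [L → . / F], [L' → . L] }  — shift
  I1: { [L → * . + F] }  — shift
  I2: { [F → . + *], [F → . F + +], [L → / . + B], [L → / . F] }  — shift
  I3: { [L' → L .] }  — accept
  I4: { [B → . ; / L], [F → + . *], [L → / + . B] }  — shift
  I5: { [F → F . + +], [L → / F .] }  — shift, reduce
  I6: { [F → F + . +] }  — shift
  I7: { [F → F + + .] }  — reduce
  I8: { [F → + * .] }  — reduce
  I9: { [B → ; . / L] }  — shift
  I10: { [L → / + B .] }  — reduce
  I11: { [B → ; / . L], [L → . * + F], [L → . / + B], [L → . / F] }  — shift
  I12: { [B → ; / L .] }  — reduce
  I13: { [F → . + *], [F → . F + +], [L → * + . F] }  — shift
  I14: { [F → + . *] }  — shift
  I15: { [F → F . + +], [L → * + F .] }  — shift, reduce

No state contains more than one complete item.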